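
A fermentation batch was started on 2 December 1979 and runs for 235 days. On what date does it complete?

Counting forward 235 days from December 2, 1979.
December has 31 days, so 31 − 2 = 29 days remain after December 2, 1979; 235 − 29 = 206 left.
January 1980 has 31 days: 206 − 31 = 175 left.
February 1980 has 29 days (1980 is a leap year): 175 − 29 = 146 left.
March 1980 has 31 days: 146 − 31 = 115 left.
April 1980 has 30 days: 115 − 30 = 85 left.
May 1980 has 31 days: 85 − 31 = 54 left.
June 1980 has 30 days: 54 − 30 = 24 left.
24 days into July 1980 → July 24, 1980.

July 24, 1980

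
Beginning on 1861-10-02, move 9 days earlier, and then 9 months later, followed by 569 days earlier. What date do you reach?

December 1, 1860

Going back 9 days from October 2, 1861:
Going back 2 days from October 2, 1861 reaches the end of the previous month; 9 − 2 = 7 left.
September 1861 has 30 days; 30 − 7 = 23 → September 23, 1861.
Advancing 9 months from September 23, 1861:
month 9 + 9 = 18, which is month 6 of year 1862 → June 1862.
Day 23 is valid in June, giving June 23, 1862.
Counting back 569 days from June 23, 1862:
Going back 23 days from June 23, 1862 reaches the end of the previous month; 569 − 23 = 546 left.
May 1862 has 31 days: 546 − 31 = 515 left.
April 1862 has 30 days: 515 − 30 = 485 left.
March 1862 has 31 days: 485 − 31 = 454 left.
February 1862 has 28 days (1862 is not a leap year): 454 − 28 = 426 left.
January 1862 has 31 days: 426 − 31 = 395 left.
December 1861 has 31 days: 395 − 31 = 364 left.
November 1861 has 30 days: 364 − 30 = 334 left.
October 1861 has 31 days: 334 − 31 = 303 left.
September 1861 has 30 days: 303 − 30 = 273 left.
August 1861 has 31 days: 273 − 31 = 242 left.
July 1861 has 31 days: 242 − 31 = 211 left.
June 1861 has 30 days: 211 − 30 = 181 left.
May 1861 has 31 days: 181 − 31 = 150 left.
April 1861 has 30 days: 150 − 30 = 120 left.
March 1861 has 31 days: 120 − 31 = 89 left.
February 1861 has 28 days (1861 is not a leap year): 89 − 28 = 61 left.
January 1861 has 31 days: 61 − 31 = 30 left.
December 1860 has 31 days; 31 − 30 = 1 → December 1, 1860.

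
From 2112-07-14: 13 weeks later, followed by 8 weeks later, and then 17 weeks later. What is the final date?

Counting forward 13 weeks (= 91 days) from July 14, 2112:
July has 31 days, so 31 − 14 = 17 days remain after July 14, 2112; 91 − 17 = 74 left.
August 2112 has 31 days: 74 − 31 = 43 left.
September 2112 has 30 days: 43 − 30 = 13 left.
13 days into October 2112 → October 13, 2112.
Counting forward 8 weeks (= 56 days) from October 13, 2112:
October has 31 days, so 31 − 13 = 18 days remain after October 13, 2112; 56 − 18 = 38 left.
November 2112 has 30 days: 38 − 30 = 8 left.
8 days into December 2112 → December 8, 2112.
Adding 17 weeks (= 119 days) from December 8, 2112:
December has 31 days, so 31 − 8 = 23 days remain after December 8, 2112; 119 − 23 = 96 left.
January 2113 has 31 days: 96 − 31 = 65 left.
February 2113 has 28 days (2113 is not a leap year): 65 − 28 = 37 left.
March 2113 has 31 days: 37 − 31 = 6 left.
6 days into April 2113 → April 6, 2113.

April 6, 2113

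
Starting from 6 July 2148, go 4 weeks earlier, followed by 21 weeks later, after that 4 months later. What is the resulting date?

March 2, 2149

Subtracting 4 weeks (= 28 days) from July 6, 2148:
Going back 6 days from July 6, 2148 reaches the end of the previous month; 28 − 6 = 22 left.
June 2148 has 30 days; 30 − 22 = 8 → June 8, 2148.
Adding 21 weeks (= 147 days) from June 8, 2148:
June has 30 days, so 30 − 8 = 22 days remain after June 8, 2148; 147 − 22 = 125 left.
July 2148 has 31 days: 125 − 31 = 94 left.
August 2148 has 31 days: 94 − 31 = 63 left.
September 2148 has 30 days: 63 − 30 = 33 left.
October 2148 has 31 days: 33 − 31 = 2 left.
2 days into November 2148 → November 2, 2148.
Counting forward 4 months from November 2, 2148:
month 11 + 4 = 15, which is month 3 of year 2149 → March 2149.
Day 2 is valid in March, giving March 2, 2149.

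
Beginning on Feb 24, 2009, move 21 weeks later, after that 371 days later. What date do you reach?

July 27, 2010

Adding 21 weeks (= 147 days) from February 24, 2009:
February has 28 days, so 28 − 24 = 4 days remain after February 24, 2009; 147 − 4 = 143 left.
March 2009 has 31 days: 143 − 31 = 112 left.
April 2009 has 30 days: 112 − 30 = 82 left.
May 2009 has 31 days: 82 − 31 = 51 left.
June 2009 has 30 days: 51 − 30 = 21 left.
21 days into July 2009 → July 21, 2009.
Counting forward 371 days from July 21, 2009:
July has 31 days, so 31 − 21 = 10 days remain after July 21, 2009; 371 − 10 = 361 left.
August 2009 has 31 days: 361 − 31 = 330 left.
September 2009 has 30 days: 330 − 30 = 300 left.
October 2009 has 31 days: 300 − 31 = 269 left.
November 2009 has 30 days: 269 − 30 = 239 left.
December 2009 has 31 days: 239 − 31 = 208 left.
January 2010 has 31 days: 208 − 31 = 177 left.
February 2010 has 28 days (2010 is not a leap year): 177 − 28 = 149 left.
March 2010 has 31 days: 149 − 31 = 118 left.
April 2010 has 30 days: 118 − 30 = 88 left.
May 2010 has 31 days: 88 − 31 = 57 left.
June 2010 has 30 days: 57 − 30 = 27 left.
27 days into July 2010 → July 27, 2010.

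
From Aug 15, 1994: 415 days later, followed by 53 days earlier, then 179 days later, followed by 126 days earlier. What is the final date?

October 4, 1995

Counting forward 415 days from August 15, 1994:
August has 31 days, so 31 − 15 = 16 days remain after August 15, 1994; 415 − 16 = 399 left.
September 1994 has 30 days: 399 − 30 = 369 left.
October 1994 has 31 days: 369 − 31 = 338 left.
November 1994 has 30 days: 338 − 30 = 308 left.
December 1994 has 31 days: 308 − 31 = 277 left.
January 1995 has 31 days: 277 − 31 = 246 left.
February 1995 has 28 days (1995 is not a leap year): 246 − 28 = 218 left.
March 1995 has 31 days: 218 − 31 = 187 left.
April 1995 has 30 days: 187 − 30 = 157 left.
May 1995 has 31 days: 157 − 31 = 126 left.
June 1995 has 30 days: 126 − 30 = 96 left.
July 1995 has 31 days: 96 − 31 = 65 left.
August 1995 has 31 days: 65 − 31 = 34 left.
September 1995 has 30 days: 34 − 30 = 4 left.
4 days into October 1995 → October 4, 1995.
Counting back 53 days from October 4, 1995:
Going back 4 days from October 4, 1995 reaches the end of the previous month; 53 − 4 = 49 left.
September 1995 has 30 days: 49 − 30 = 19 left.
August 1995 has 31 days; 31 − 19 = 12 → August 12, 1995.
Adding 179 days from August 12, 1995:
August has 31 days, so 31 − 12 = 19 days remain after August 12, 1995; 179 − 19 = 160 left.
September 1995 has 30 days: 160 − 30 = 130 left.
October 1995 has 31 days: 130 − 31 = 99 left.
November 1995 has 30 days: 99 − 30 = 69 left.
December 1995 has 31 days: 69 − 31 = 38 left.
January 1996 has 31 days: 38 − 31 = 7 left.
7 days into February 1996 → February 7, 1996.
Counting back 126 days from February 7, 1996:
Going back 7 days from February 7, 1996 reaches the end of the previous month; 126 − 7 = 119 left.
January 1996 has 31 days: 119 − 31 = 88 left.
December 1995 has 31 days: 88 − 31 = 57 left.
November 1995 has 30 days: 57 − 30 = 27 left.
October 1995 has 31 days; 31 − 27 = 4 → October 4, 1995.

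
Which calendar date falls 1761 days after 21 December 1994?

Adding 1761 days from December 21, 1994.
December has 31 days, so 31 − 21 = 10 days remain after December 21, 1994; 1761 − 10 = 1751 left.
January 1995 has 31 days: 1751 − 31 = 1720 left.
February 1995 has 28 days (1995 is not a leap year): 1720 − 28 = 1692 left.
March 1995 has 31 days: 1692 − 31 = 1661 left.
April 1995 has 30 days: 1661 − 30 = 1631 left.
May 1995 has 31 days: 1631 − 31 = 1600 left.
June 1995 has 30 days: 1600 − 30 = 1570 left.
July 1995 has 31 days: 1570 − 31 = 1539 left.
August 1995 has 31 days: 1539 − 31 = 1508 left.
September 1995 has 30 days: 1508 − 30 = 1478 left.
October 1995 has 31 days: 1478 − 31 = 1447 left.
November 1995 has 30 days: 1447 − 30 = 1417 left.
December 1995 has 31 days: 1417 − 31 = 1386 left.
January 1996 has 31 days: 1386 − 31 = 1355 left.
February 1996 has 29 days (1996 is a leap year): 1355 − 29 = 1326 left.
March 1996 has 31 days: 1326 − 31 = 1295 left.
April 1996 has 30 days: 1295 − 30 = 1265 left.
May 1996 has 31 days: 1265 − 31 = 1234 left.
June 1996 has 30 days: 1234 − 30 = 1204 left.
July 1996 has 31 days: 1204 − 31 = 1173 left.
August 1996 has 31 days: 1173 − 31 = 1142 left.
September 1996 has 30 days: 1142 − 30 = 1112 left.
October 1996 has 31 days: 1112 − 31 = 1081 left.
November 1996 has 30 days: 1081 − 30 = 1051 left.
December 1996 has 31 days: 1051 − 31 = 1020 left.
January 1997 has 31 days: 1020 − 31 = 989 left.
February 1997 has 28 days (1997 is not a leap year): 989 − 28 = 961 left.
March 1997 has 31 days: 961 − 31 = 930 left.
April 1997 has 30 days: 930 − 30 = 900 left.
May 1997 has 31 days: 900 − 31 = 869 left.
June 1997 has 30 days: 869 − 30 = 839 left.
July 1997 has 31 days: 839 − 31 = 808 left.
August 1997 has 31 days: 808 − 31 = 777 left.
September 1997 has 30 days: 777 − 30 = 747 left.
October 1997 has 31 days: 747 − 31 = 716 left.
November 1997 has 30 days: 716 − 30 = 686 left.
December 1997 has 31 days: 686 − 31 = 655 left.
January 1998 has 31 days: 655 − 31 = 624 left.
February 1998 has 28 days (1998 is not a leap year): 624 − 28 = 596 left.
March 1998 has 31 days: 596 − 31 = 565 left.
April 1998 has 30 days: 565 − 30 = 535 left.
May 1998 has 31 days: 535 − 31 = 504 left.
June 1998 has 30 days: 504 − 30 = 474 left.
July 1998 has 31 days: 474 − 31 = 443 left.
August 1998 has 31 days: 443 − 31 = 412 left.
September 1998 has 30 days: 412 − 30 = 382 left.
October 1998 has 31 days: 382 − 31 = 351 left.
November 1998 has 30 days: 351 − 30 = 321 left.
December 1998 has 31 days: 321 − 31 = 290 left.
January 1999 has 31 days: 290 − 31 = 259 left.
February 1999 has 28 days (1999 is not a leap year): 259 − 28 = 231 left.
March 1999 has 31 days: 231 − 31 = 200 left.
April 1999 has 30 days: 200 − 30 = 170 left.
May 1999 has 31 days: 170 − 31 = 139 left.
June 1999 has 30 days: 139 − 30 = 109 left.
July 1999 has 31 days: 109 − 31 = 78 left.
August 1999 has 31 days: 78 − 31 = 47 left.
September 1999 has 30 days: 47 − 30 = 17 left.
17 days into October 1999 → October 17, 1999.

October 17, 1999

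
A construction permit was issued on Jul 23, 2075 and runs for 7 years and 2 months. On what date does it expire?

September 23, 2082

Adding 7 years and 2 months from July 23, 2075.
+7 years → 2082; month 7 + 2 = 9 → September 2082.
Day 23 is valid in September, giving September 23, 2082.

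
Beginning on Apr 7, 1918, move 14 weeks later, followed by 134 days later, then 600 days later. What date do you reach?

July 17, 1920

Counting forward 14 weeks (= 98 days) from April 7, 1918:
April has 30 days, so 30 − 7 = 23 days remain after April 7, 1918; 98 − 23 = 75 left.
May 1918 has 31 days: 75 − 31 = 44 left.
June 1918 has 30 days: 44 − 30 = 14 left.
14 days into July 1918 → July 14, 1918.
Advancing 134 days from July 14, 1918:
July has 31 days, so 31 − 14 = 17 days remain after July 14, 1918; 134 − 17 = 117 left.
August 1918 has 31 days: 117 − 31 = 86 left.
September 1918 has 30 days: 86 − 30 = 56 left.
October 1918 has 31 days: 56 − 31 = 25 left.
25 days into November 1918 → November 25, 1918.
Counting forward 600 days from November 25, 1918:
November has 30 days, so 30 − 25 = 5 days remain after November 25, 1918; 600 − 5 = 595 left.
December 1918 has 31 days: 595 − 31 = 564 left.
January 1919 has 31 days: 564 − 31 = 533 left.
February 1919 has 28 days (1919 is not a leap year): 533 − 28 = 505 left.
March 1919 has 31 days: 505 − 31 = 474 left.
April 1919 has 30 days: 474 − 30 = 444 left.
May 1919 has 31 days: 444 − 31 = 413 left.
June 1919 has 30 days: 413 − 30 = 383 left.
July 1919 has 31 days: 383 − 31 = 352 left.
August 1919 has 31 days: 352 − 31 = 321 left.
September 1919 has 30 days: 321 − 30 = 291 left.
October 1919 has 31 days: 291 − 31 = 260 left.
November 1919 has 30 days: 260 − 30 = 230 left.
December 1919 has 31 days: 230 − 31 = 199 left.
January 1920 has 31 days: 199 − 31 = 168 left.
February 1920 has 29 days (1920 is a leap year): 168 − 29 = 139 left.
March 1920 has 31 days: 139 − 31 = 108 left.
April 1920 has 30 days: 108 − 30 = 78 left.
May 1920 has 31 days: 78 − 31 = 47 left.
June 1920 has 30 days: 47 − 30 = 17 left.
17 days into July 1920 → July 17, 1920.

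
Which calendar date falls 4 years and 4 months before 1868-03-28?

November 28, 1863

Counting back 4 years and 4 months from March 28, 1868.
-4 years → 1864; month 3 − 4 = -1, which is month 11 of year 1863 → November 1863.
Day 28 is valid in November, giving November 28, 1863.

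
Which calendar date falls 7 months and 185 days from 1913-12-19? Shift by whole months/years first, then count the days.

January 20, 1915

Counting forward 7 months and 185 days from December 19, 1913: first the month/year part, then the days.
month 12 + 7 = 19, which is month 7 of year 1914 → July 1914.
Day 19 is valid in July, giving July 19, 1914.
Now add 185 days from July 19, 1914.
July has 31 days, so 31 − 19 = 12 days remain after July 19, 1914; 185 − 12 = 173 left.
August 1914 has 31 days: 173 − 31 = 142 left.
September 1914 has 30 days: 142 − 30 = 112 left.
October 1914 has 31 days: 112 − 31 = 81 left.
November 1914 has 30 days: 81 − 30 = 51 left.
December 1914 has 31 days: 51 − 31 = 20 left.
20 days into January 1915 → January 20, 1915.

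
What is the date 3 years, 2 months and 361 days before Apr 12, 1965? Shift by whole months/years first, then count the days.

Counting back 3 years, 2 months and 361 days from April 12, 1965: first the month/year part, then the days.
-3 years → 1962; month 4 − 2 = 2 → February 1962.
Day 12 is valid in February, giving February 12, 1962.
Now subtract 361 days from February 12, 1962.
Going back 12 days from February 12, 1962 reaches the end of the previous month; 361 − 12 = 349 left.
January 1962 has 31 days: 349 − 31 = 318 left.
December 1961 has 31 days: 318 − 31 = 287 left.
November 1961 has 30 days: 287 − 30 = 257 left.
October 1961 has 31 days: 257 − 31 = 226 left.
September 1961 has 30 days: 226 − 30 = 196 left.
August 1961 has 31 days: 196 − 31 = 165 left.
July 1961 has 31 days: 165 − 31 = 134 left.
June 1961 has 30 days: 134 − 30 = 104 left.
May 1961 has 31 days: 104 − 31 = 73 left.
April 1961 has 30 days: 73 − 30 = 43 left.
March 1961 has 31 days: 43 − 31 = 12 left.
February 1961 has 28 days; 28 − 12 = 16 → February 16, 1961.

February 16, 1961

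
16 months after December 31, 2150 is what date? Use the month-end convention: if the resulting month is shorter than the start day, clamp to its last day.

Adding 16 months from December 31, 2150.
month 12 + 16 = 28, which is month 4 of year 2152 → April 2152.
April 2152 has only 30 days and the start was day 31, so the date clamps to April 30, 2152.

April 30, 2152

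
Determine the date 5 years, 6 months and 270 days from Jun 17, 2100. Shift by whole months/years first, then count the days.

September 13, 2106

Counting forward 5 years, 6 months and 270 days from June 17, 2100: first the month/year part, then the days.
+5 years → 2105; month 6 + 6 = 12 → December 2105.
Day 17 is valid in December, giving December 17, 2105.
Now add 270 days from December 17, 2105.
December has 31 days, so 31 − 17 = 14 days remain after December 17, 2105; 270 − 14 = 256 left.
January 2106 has 31 days: 256 − 31 = 225 left.
February 2106 has 28 days (2106 is not a leap year): 225 − 28 = 197 left.
March 2106 has 31 days: 197 − 31 = 166 left.
April 2106 has 30 days: 166 − 30 = 136 left.
May 2106 has 31 days: 136 − 31 = 105 left.
June 2106 has 30 days: 105 − 30 = 75 left.
July 2106 has 31 days: 75 − 31 = 44 left.
August 2106 has 31 days: 44 − 31 = 13 left.
13 days into September 2106 → September 13, 2106.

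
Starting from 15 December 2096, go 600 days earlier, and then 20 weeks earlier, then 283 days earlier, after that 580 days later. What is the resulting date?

September 29, 2095

Subtracting 600 days from December 15, 2096:
Going back 15 days from December 15, 2096 reaches the end of the previous month; 600 − 15 = 585 left.
November 2096 has 30 days: 585 − 30 = 555 left.
October 2096 has 31 days: 555 − 31 = 524 left.
September 2096 has 30 days: 524 − 30 = 494 left.
August 2096 has 31 days: 494 − 31 = 463 left.
July 2096 has 31 days: 463 − 31 = 432 left.
June 2096 has 30 days: 432 − 30 = 402 left.
May 2096 has 31 days: 402 − 31 = 371 left.
April 2096 has 30 days: 371 − 30 = 341 left.
March 2096 has 31 days: 341 − 31 = 310 left.
February 2096 has 29 days (2096 is a leap year): 310 − 29 = 281 left.
January 2096 has 31 days: 281 − 31 = 250 left.
December 2095 has 31 days: 250 − 31 = 219 left.
November 2095 has 30 days: 219 − 30 = 189 left.
October 2095 has 31 days: 189 − 31 = 158 left.
September 2095 has 30 days: 158 − 30 = 128 left.
August 2095 has 31 days: 128 − 31 = 97 left.
July 2095 has 31 days: 97 − 31 = 66 left.
June 2095 has 30 days: 66 − 30 = 36 left.
May 2095 has 31 days: 36 − 31 = 5 left.
April 2095 has 30 days; 30 − 5 = 25 → April 25, 2095.
Subtracting 20 weeks (= 140 days) from April 25, 2095:
Going back 25 days from April 25, 2095 reaches the end of the previous month; 140 − 25 = 115 left.
March 2095 has 31 days: 115 − 31 = 84 left.
February 2095 has 28 days (2095 is not a leap year): 84 − 28 = 56 left.
January 2095 has 31 days: 56 − 31 = 25 left.
December 2094 has 31 days; 31 − 25 = 6 → December 6, 2094.
Subtracting 283 days from December 6, 2094:
Going back 6 days from December 6, 2094 reaches the end of the previous month; 283 − 6 = 277 left.
November 2094 has 30 days: 277 − 30 = 247 left.
October 2094 has 31 days: 247 − 31 = 216 left.
September 2094 has 30 days: 216 − 30 = 186 left.
August 2094 has 31 days: 186 − 31 = 155 left.
July 2094 has 31 days: 155 − 31 = 124 left.
June 2094 has 30 days: 124 − 30 = 94 left.
May 2094 has 31 days: 94 − 31 = 63 left.
April 2094 has 30 days: 63 − 30 = 33 left.
March 2094 has 31 days: 33 − 31 = 2 left.
February 2094 has 28 days; 28 − 2 = 26 → February 26, 2094.
Advancing 580 days from February 26, 2094:
February has 28 days, so 28 − 26 = 2 days remain after February 26, 2094; 580 − 2 = 578 left.
March 2094 has 31 days: 578 − 31 = 547 left.
April 2094 has 30 days: 547 − 30 = 517 left.
May 2094 has 31 days: 517 − 31 = 486 left.
June 2094 has 30 days: 486 − 30 = 456 left.
July 2094 has 31 days: 456 − 31 = 425 left.
August 2094 has 31 days: 425 − 31 = 394 left.
September 2094 has 30 days: 394 − 30 = 364 left.
October 2094 has 31 days: 364 − 31 = 333 left.
November 2094 has 30 days: 333 − 30 = 303 left.
December 2094 has 31 days: 303 − 31 = 272 left.
January 2095 has 31 days: 272 − 31 = 241 left.
February 2095 has 28 days (2095 is not a leap year): 241 − 28 = 213 left.
March 2095 has 31 days: 213 − 31 = 182 left.
April 2095 has 30 days: 182 − 30 = 152 left.
May 2095 has 31 days: 152 − 31 = 121 left.
June 2095 has 30 days: 121 − 30 = 91 left.
July 2095 has 31 days: 91 − 31 = 60 left.
August 2095 has 31 days: 60 − 31 = 29 left.
29 days into September 2095 → September 29, 2095.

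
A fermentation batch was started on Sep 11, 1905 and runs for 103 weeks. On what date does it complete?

September 2, 1907

Advancing 103 weeks = 721 days from September 11, 1905.
September has 30 days, so 30 − 11 = 19 days remain after September 11, 1905; 721 − 19 = 702 left.
October 1905 has 31 days: 702 − 31 = 671 left.
November 1905 has 30 days: 671 − 30 = 641 left.
December 1905 has 31 days: 641 − 31 = 610 left.
January 1906 has 31 days: 610 − 31 = 579 left.
February 1906 has 28 days (1906 is not a leap year): 579 − 28 = 551 left.
March 1906 has 31 days: 551 − 31 = 520 left.
April 1906 has 30 days: 520 − 30 = 490 left.
May 1906 has 31 days: 490 − 31 = 459 left.
June 1906 has 30 days: 459 − 30 = 429 left.
July 1906 has 31 days: 429 − 31 = 398 left.
August 1906 has 31 days: 398 − 31 = 367 left.
September 1906 has 30 days: 367 − 30 = 337 left.
October 1906 has 31 days: 337 − 31 = 306 left.
November 1906 has 30 days: 306 − 30 = 276 left.
December 1906 has 31 days: 276 − 31 = 245 left.
January 1907 has 31 days: 245 − 31 = 214 left.
February 1907 has 28 days (1907 is not a leap year): 214 − 28 = 186 left.
March 1907 has 31 days: 186 − 31 = 155 left.
April 1907 has 30 days: 155 − 30 = 125 left.
May 1907 has 31 days: 125 − 31 = 94 left.
June 1907 has 30 days: 94 − 30 = 64 left.
July 1907 has 31 days: 64 − 31 = 33 left.
August 1907 has 31 days: 33 − 31 = 2 left.
2 days into September 1907 → September 2, 1907.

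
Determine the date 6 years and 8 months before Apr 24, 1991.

August 24, 1984

Subtracting 6 years and 8 months from April 24, 1991.
-6 years → 1985; month 4 − 8 = -4, which is month 8 of year 1984 → August 1984.
Day 24 is valid in August, giving August 24, 1984.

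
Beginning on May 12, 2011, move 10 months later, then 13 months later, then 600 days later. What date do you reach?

December 3, 2014

Adding 10 months from May 12, 2011:
month 5 + 10 = 15, which is month 3 of year 2012 → March 2012.
Day 12 is valid in March, giving March 12, 2012.
Counting forward 13 months from March 12, 2012:
month 3 + 13 = 16, which is month 4 of year 2013 → April 2013.
Day 12 is valid in April, giving April 12, 2013.
Counting forward 600 days from April 12, 2013:
April has 30 days, so 30 − 12 = 18 days remain after April 12, 2013; 600 − 18 = 582 left.
May 2013 has 31 days: 582 − 31 = 551 left.
June 2013 has 30 days: 551 − 30 = 521 left.
July 2013 has 31 days: 521 − 31 = 490 left.
August 2013 has 31 days: 490 − 31 = 459 left.
September 2013 has 30 days: 459 − 30 = 429 left.
October 2013 has 31 days: 429 − 31 = 398 left.
November 2013 has 30 days: 398 − 30 = 368 left.
December 2013 has 31 days: 368 − 31 = 337 left.
January 2014 has 31 days: 337 − 31 = 306 left.
February 2014 has 28 days (2014 is not a leap year): 306 − 28 = 278 left.
March 2014 has 31 days: 278 − 31 = 247 left.
April 2014 has 30 days: 247 − 30 = 217 left.
May 2014 has 31 days: 217 − 31 = 186 left.
June 2014 has 30 days: 186 − 30 = 156 left.
July 2014 has 31 days: 156 − 31 = 125 left.
August 2014 has 31 days: 125 − 31 = 94 left.
September 2014 has 30 days: 94 − 30 = 64 left.
October 2014 has 31 days: 64 − 31 = 33 left.
November 2014 has 30 days: 33 − 30 = 3 left.
3 days into December 2014 → December 3, 2014.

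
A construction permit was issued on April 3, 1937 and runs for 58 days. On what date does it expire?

Advancing 58 days from April 3, 1937.
April has 30 days, so 30 − 3 = 27 days remain after April 3, 1937; 58 − 27 = 31 left.
31 days into May 1937 → May 31, 1937.

May 31, 1937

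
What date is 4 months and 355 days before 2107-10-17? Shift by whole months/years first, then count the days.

June 27, 2106

Subtracting 4 months and 355 days from October 17, 2107: first the month/year part, then the days.
month 10 − 4 = 6 → June 2107.
Day 17 is valid in June, giving June 17, 2107.
Now subtract 355 days from June 17, 2107.
Going back 17 days from June 17, 2107 reaches the end of the previous month; 355 − 17 = 338 left.
May 2107 has 31 days: 338 − 31 = 307 left.
April 2107 has 30 days: 307 − 30 = 277 left.
March 2107 has 31 days: 277 − 31 = 246 left.
February 2107 has 28 days (2107 is not a leap year): 246 − 28 = 218 left.
January 2107 has 31 days: 218 − 31 = 187 left.
December 2106 has 31 days: 187 − 31 = 156 left.
November 2106 has 30 days: 156 − 30 = 126 left.
October 2106 has 31 days: 126 − 31 = 95 left.
September 2106 has 30 days: 95 − 30 = 65 left.
August 2106 has 31 days: 65 − 31 = 34 left.
July 2106 has 31 days: 34 − 31 = 3 left.
June 2106 has 30 days; 30 − 3 = 27 → June 27, 2106.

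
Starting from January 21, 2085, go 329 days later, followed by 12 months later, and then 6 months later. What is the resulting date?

Counting forward 329 days from January 21, 2085:
January has 31 days, so 31 − 21 = 10 days remain after January 21, 2085; 329 − 10 = 319 left.
February 2085 has 28 days (2085 is not a leap year): 319 − 28 = 291 left.
March 2085 has 31 days: 291 − 31 = 260 left.
April 2085 has 30 days: 260 − 30 = 230 left.
May 2085 has 31 days: 230 − 31 = 199 left.
June 2085 has 30 days: 199 − 30 = 169 left.
July 2085 has 31 days: 169 − 31 = 138 left.
August 2085 has 31 days: 138 − 31 = 107 left.
September 2085 has 30 days: 107 − 30 = 77 left.
October 2085 has 31 days: 77 − 31 = 46 left.
November 2085 has 30 days: 46 − 30 = 16 left.
16 days into December 2085 → December 16, 2085.
Adding 12 months from December 16, 2085:
month 12 + 12 = 24, which is month 12 of year 2086 → December 2086.
Day 16 is valid in December, giving December 16, 2086.
Counting forward 6 months from December 16, 2086:
month 12 + 6 = 18, which is month 6 of year 2087 → June 2087.
Day 16 is valid in June, giving June 16, 2087.

June 16, 2087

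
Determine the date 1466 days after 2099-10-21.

October 27, 2103

Adding 1466 days from October 21, 2099.
October has 31 days, so 31 − 21 = 10 days remain after October 21, 2099; 1466 − 10 = 1456 left.
November 2099 has 30 days: 1456 − 30 = 1426 left.
December 2099 has 31 days: 1426 − 31 = 1395 left.
January 2100 has 31 days: 1395 − 31 = 1364 left.
February 2100 has 28 days (2100 is not a leap year (divisible by 100 but not 400)): 1364 − 28 = 1336 left.
March 2100 has 31 days: 1336 − 31 = 1305 left.
April 2100 has 30 days: 1305 − 30 = 1275 left.
May 2100 has 31 days: 1275 − 31 = 1244 left.
June 2100 has 30 days: 1244 − 30 = 1214 left.
July 2100 has 31 days: 1214 − 31 = 1183 left.
August 2100 has 31 days: 1183 − 31 = 1152 left.
September 2100 has 30 days: 1152 − 30 = 1122 left.
October 2100 has 31 days: 1122 − 31 = 1091 left.
November 2100 has 30 days: 1091 − 30 = 1061 left.
December 2100 has 31 days: 1061 − 31 = 1030 left.
January 2101 has 31 days: 1030 − 31 = 999 left.
February 2101 has 28 days (2101 is not a leap year): 999 − 28 = 971 left.
March 2101 has 31 days: 971 − 31 = 940 left.
April 2101 has 30 days: 940 − 30 = 910 left.
May 2101 has 31 days: 910 − 31 = 879 left.
June 2101 has 30 days: 879 − 30 = 849 left.
July 2101 has 31 days: 849 − 31 = 818 left.
August 2101 has 31 days: 818 − 31 = 787 left.
September 2101 has 30 days: 787 − 30 = 757 left.
October 2101 has 31 days: 757 − 31 = 726 left.
November 2101 has 30 days: 726 − 30 = 696 left.
December 2101 has 31 days: 696 − 31 = 665 left.
January 2102 has 31 days: 665 − 31 = 634 left.
February 2102 has 28 days (2102 is not a leap year): 634 − 28 = 606 left.
March 2102 has 31 days: 606 − 31 = 575 left.
April 2102 has 30 days: 575 − 30 = 545 left.
May 2102 has 31 days: 545 − 31 = 514 left.
June 2102 has 30 days: 514 − 30 = 484 left.
July 2102 has 31 days: 484 − 31 = 453 left.
August 2102 has 31 days: 453 − 31 = 422 left.
September 2102 has 30 days: 422 − 30 = 392 left.
October 2102 has 31 days: 392 − 31 = 361 left.
November 2102 has 30 days: 361 − 30 = 331 left.
December 2102 has 31 days: 331 − 31 = 300 left.
January 2103 has 31 days: 300 − 31 = 269 left.
February 2103 has 28 days (2103 is not a leap year): 269 − 28 = 241 left.
March 2103 has 31 days: 241 − 31 = 210 left.
April 2103 has 30 days: 210 − 30 = 180 left.
May 2103 has 31 days: 180 − 31 = 149 left.
June 2103 has 30 days: 149 − 30 = 119 left.
July 2103 has 31 days: 119 − 31 = 88 left.
August 2103 has 31 days: 88 − 31 = 57 left.
September 2103 has 30 days: 57 − 30 = 27 left.
27 days into October 2103 → October 27, 2103.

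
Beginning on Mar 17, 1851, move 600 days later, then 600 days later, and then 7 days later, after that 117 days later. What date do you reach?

October 31, 1854

Counting forward 600 days from March 17, 1851:
March has 31 days, so 31 − 17 = 14 days remain after March 17, 1851; 600 − 14 = 586 left.
April 1851 has 30 days: 586 − 30 = 556 left.
May 1851 has 31 days: 556 − 31 = 525 left.
June 1851 has 30 days: 525 − 30 = 495 left.
July 1851 has 31 days: 495 − 31 = 464 left.
August 1851 has 31 days: 464 − 31 = 433 left.
September 1851 has 30 days: 433 − 30 = 403 left.
October 1851 has 31 days: 403 − 31 = 372 left.
November 1851 has 30 days: 372 − 30 = 342 left.
December 1851 has 31 days: 342 − 31 = 311 left.
January 1852 has 31 days: 311 − 31 = 280 left.
February 1852 has 29 days (1852 is a leap year): 280 − 29 = 251 left.
March 1852 has 31 days: 251 − 31 = 220 left.
April 1852 has 30 days: 220 − 30 = 190 left.
May 1852 has 31 days: 190 − 31 = 159 left.
June 1852 has 30 days: 159 − 30 = 129 left.
July 1852 has 31 days: 129 − 31 = 98 left.
August 1852 has 31 days: 98 − 31 = 67 left.
September 1852 has 30 days: 67 − 30 = 37 left.
October 1852 has 31 days: 37 − 31 = 6 left.
6 days into November 1852 → November 6, 1852.
Counting forward 600 days from November 6, 1852:
November has 30 days, so 30 − 6 = 24 days remain after November 6, 1852; 600 − 24 = 576 left.
December 1852 has 31 days: 576 − 31 = 545 left.
January 1853 has 31 days: 545 − 31 = 514 left.
February 1853 has 28 days (1853 is not a leap year): 514 − 28 = 486 left.
March 1853 has 31 days: 486 − 31 = 455 left.
April 1853 has 30 days: 455 − 30 = 425 left.
May 1853 has 31 days: 425 − 31 = 394 left.
June 1853 has 30 days: 394 − 30 = 364 left.
July 1853 has 31 days: 364 − 31 = 333 left.
August 1853 has 31 days: 333 − 31 = 302 left.
September 1853 has 30 days: 302 − 30 = 272 left.
October 1853 has 31 days: 272 − 31 = 241 left.
November 1853 has 30 days: 241 − 30 = 211 left.
December 1853 has 31 days: 211 − 31 = 180 left.
January 1854 has 31 days: 180 − 31 = 149 left.
February 1854 has 28 days (1854 is not a leap year): 149 − 28 = 121 left.
March 1854 has 31 days: 121 − 31 = 90 left.
April 1854 has 30 days: 90 − 30 = 60 left.
May 1854 has 31 days: 60 − 31 = 29 left.
29 days into June 1854 → June 29, 1854.
Advancing 7 days from June 29, 1854:
June has 30 days, so 30 − 29 = 1 day remains after June 29, 1854; 7 − 1 = 6 left.
6 days into July 1854 → July 6, 1854.
Advancing 117 days from July 6, 1854:
July has 31 days, so 31 − 6 = 25 days remain after July 6, 1854; 117 − 25 = 92 left.
August 1854 has 31 days: 92 − 31 = 61 left.
September 1854 has 30 days: 61 − 30 = 31 left.
31 days into October 1854 → October 31, 1854.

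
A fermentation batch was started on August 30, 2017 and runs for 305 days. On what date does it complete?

July 1, 2018

Adding 305 days from August 30, 2017.
August has 31 days, so 31 − 30 = 1 day remains after August 30, 2017; 305 − 1 = 304 left.
September 2017 has 30 days: 304 − 30 = 274 left.
October 2017 has 31 days: 274 − 31 = 243 left.
November 2017 has 30 days: 243 − 30 = 213 left.
December 2017 has 31 days: 213 − 31 = 182 left.
January 2018 has 31 days: 182 − 31 = 151 left.
February 2018 has 28 days (2018 is not a leap year): 151 − 28 = 123 left.
March 2018 has 31 days: 123 − 31 = 92 left.
April 2018 has 30 days: 92 − 30 = 62 left.
May 2018 has 31 days: 62 − 31 = 31 left.
June 2018 has 30 days: 31 − 30 = 1 left.
1 day into July 2018 → July 1, 2018.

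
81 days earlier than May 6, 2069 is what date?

February 14, 2069

Going back 81 days from May 6, 2069.
Going back 6 days from May 6, 2069 reaches the end of the previous month; 81 − 6 = 75 left.
April 2069 has 30 days: 75 − 30 = 45 left.
March 2069 has 31 days: 45 − 31 = 14 left.
February 2069 has 28 days; 28 − 14 = 14 → February 14, 2069.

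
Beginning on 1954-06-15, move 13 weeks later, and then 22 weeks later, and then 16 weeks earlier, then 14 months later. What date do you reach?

Counting forward 13 weeks (= 91 days) from June 15, 1954:
June has 30 days, so 30 − 15 = 15 days remain after June 15, 1954; 91 − 15 = 76 left.
July 1954 has 31 days: 76 − 31 = 45 left.
August 1954 has 31 days: 45 − 31 = 14 left.
14 days into September 1954 → September 14, 1954.
Counting forward 22 weeks (= 154 days) from September 14, 1954:
September has 30 days, so 30 − 14 = 16 days remain after September 14, 1954; 154 − 16 = 138 left.
October 1954 has 31 days: 138 − 31 = 107 left.
November 1954 has 30 days: 107 − 30 = 77 left.
December 1954 has 31 days: 77 − 31 = 46 left.
January 1955 has 31 days: 46 − 31 = 15 left.
15 days into February 1955 → February 15, 1955.
Counting back 16 weeks (= 112 days) from February 15, 1955:
Going back 15 days from February 15, 1955 reaches the end of the previous month; 112 − 15 = 97 left.
January 1955 has 31 days: 97 − 31 = 66 left.
December 1954 has 31 days: 66 − 31 = 35 left.
November 1954 has 30 days: 35 − 30 = 5 left.
October 1954 has 31 days; 31 − 5 = 26 → October 26, 1954.
Counting forward 14 months from October 26, 1954:
month 10 + 14 = 24, which is month 12 of year 1955 → December 1955.
Day 26 is valid in December, giving December 26, 1955.

December 26, 1955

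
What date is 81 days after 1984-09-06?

November 26, 1984

Advancing 81 days from September 6, 1984.
September has 30 days, so 30 − 6 = 24 days remain after September 6, 1984; 81 − 24 = 57 left.
October 1984 has 31 days: 57 − 31 = 26 left.
26 days into November 1984 → November 26, 1984.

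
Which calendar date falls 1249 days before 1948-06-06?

January 4, 1945

Counting back 1249 days from June 6, 1948.
Going back 6 days from June 6, 1948 reaches the end of the previous month; 1249 − 6 = 1243 left.
May 1948 has 31 days: 1243 − 31 = 1212 left.
April 1948 has 30 days: 1212 − 30 = 1182 left.
March 1948 has 31 days: 1182 − 31 = 1151 left.
February 1948 has 29 days (1948 is a leap year): 1151 − 29 = 1122 left.
January 1948 has 31 days: 1122 − 31 = 1091 left.
December 1947 has 31 days: 1091 − 31 = 1060 left.
November 1947 has 30 days: 1060 − 30 = 1030 left.
October 1947 has 31 days: 1030 − 31 = 999 left.
September 1947 has 30 days: 999 − 30 = 969 left.
August 1947 has 31 days: 969 − 31 = 938 left.
July 1947 has 31 days: 938 − 31 = 907 left.
June 1947 has 30 days: 907 − 30 = 877 left.
May 1947 has 31 days: 877 − 31 = 846 left.
April 1947 has 30 days: 846 − 30 = 816 left.
March 1947 has 31 days: 816 − 31 = 785 left.
February 1947 has 28 days (1947 is not a leap year): 785 − 28 = 757 left.
January 1947 has 31 days: 757 − 31 = 726 left.
December 1946 has 31 days: 726 − 31 = 695 left.
November 1946 has 30 days: 695 − 30 = 665 left.
October 1946 has 31 days: 665 − 31 = 634 left.
September 1946 has 30 days: 634 − 30 = 604 left.
August 1946 has 31 days: 604 − 31 = 573 left.
July 1946 has 31 days: 573 − 31 = 542 left.
June 1946 has 30 days: 542 − 30 = 512 left.
May 1946 has 31 days: 512 − 31 = 481 left.
April 1946 has 30 days: 481 − 30 = 451 left.
March 1946 has 31 days: 451 − 31 = 420 left.
February 1946 has 28 days (1946 is not a leap year): 420 − 28 = 392 left.
January 1946 has 31 days: 392 − 31 = 361 left.
December 1945 has 31 days: 361 − 31 = 330 left.
November 1945 has 30 days: 330 − 30 = 300 left.
October 1945 has 31 days: 300 − 31 = 269 left.
September 1945 has 30 days: 269 − 30 = 239 left.
August 1945 has 31 days: 239 − 31 = 208 left.
July 1945 has 31 days: 208 − 31 = 177 left.
June 1945 has 30 days: 177 − 30 = 147 left.
May 1945 has 31 days: 147 − 31 = 116 left.
April 1945 has 30 days: 116 − 30 = 86 left.
March 1945 has 31 days: 86 − 31 = 55 left.
February 1945 has 28 days (1945 is not a leap year): 55 − 28 = 27 left.
January 1945 has 31 days; 31 − 27 = 4 → January 4, 1945.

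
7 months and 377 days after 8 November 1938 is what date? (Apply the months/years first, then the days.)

June 19, 1940

Advancing 7 months and 377 days from November 8, 1938: first the month/year part, then the days.
month 11 + 7 = 18, which is month 6 of year 1939 → June 1939.
Day 8 is valid in June, giving June 8, 1939.
Now add 377 days from June 8, 1939.
June has 30 days, so 30 − 8 = 22 days remain after June 8, 1939; 377 − 22 = 355 left.
July 1939 has 31 days: 355 − 31 = 324 left.
August 1939 has 31 days: 324 − 31 = 293 left.
September 1939 has 30 days: 293 − 30 = 263 left.
October 1939 has 31 days: 263 − 31 = 232 left.
November 1939 has 30 days: 232 − 30 = 202 left.
December 1939 has 31 days: 202 − 31 = 171 left.
January 1940 has 31 days: 171 − 31 = 140 left.
February 1940 has 29 days (1940 is a leap year): 140 − 29 = 111 left.
March 1940 has 31 days: 111 − 31 = 80 left.
April 1940 has 30 days: 80 − 30 = 50 left.
May 1940 has 31 days: 50 − 31 = 19 left.
19 days into June 1940 → June 19, 1940.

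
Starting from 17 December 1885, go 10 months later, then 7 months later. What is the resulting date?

May 17, 1887

Counting forward 10 months from December 17, 1885:
month 12 + 10 = 22, which is month 10 of year 1886 → October 1886.
Day 17 is valid in October, giving October 17, 1886.
Counting forward 7 months from October 17, 1886:
month 10 + 7 = 17, which is month 5 of year 1887 → May 1887.
Day 17 is valid in May, giving May 17, 1887.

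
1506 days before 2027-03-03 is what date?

Counting back 1506 days from March 3, 2027.
Going back 3 days from March 3, 2027 reaches the end of the previous month; 1506 − 3 = 1503 left.
February 2027 has 28 days (2027 is not a leap year): 1503 − 28 = 1475 left.
January 2027 has 31 days: 1475 − 31 = 1444 left.
December 2026 has 31 days: 1444 − 31 = 1413 left.
November 2026 has 30 days: 1413 − 30 = 1383 left.
October 2026 has 31 days: 1383 − 31 = 1352 left.
September 2026 has 30 days: 1352 − 30 = 1322 left.
August 2026 has 31 days: 1322 − 31 = 1291 left.
July 2026 has 31 days: 1291 − 31 = 1260 left.
June 2026 has 30 days: 1260 − 30 = 1230 left.
May 2026 has 31 days: 1230 − 31 = 1199 left.
April 2026 has 30 days: 1199 − 30 = 1169 left.
March 2026 has 31 days: 1169 − 31 = 1138 left.
February 2026 has 28 days (2026 is not a leap year): 1138 − 28 = 1110 left.
January 2026 has 31 days: 1110 − 31 = 1079 left.
December 2025 has 31 days: 1079 − 31 = 1048 left.
November 2025 has 30 days: 1048 − 30 = 1018 left.
October 2025 has 31 days: 1018 − 31 = 987 left.
September 2025 has 30 days: 987 − 30 = 957 left.
August 2025 has 31 days: 957 − 31 = 926 left.
July 2025 has 31 days: 926 − 31 = 895 left.
June 2025 has 30 days: 895 − 30 = 865 left.
May 2025 has 31 days: 865 − 31 = 834 left.
April 2025 has 30 days: 834 − 30 = 804 left.
March 2025 has 31 days: 804 − 31 = 773 left.
February 2025 has 28 days (2025 is not a leap year): 773 − 28 = 745 left.
January 2025 has 31 days: 745 − 31 = 714 left.
December 2024 has 31 days: 714 − 31 = 683 left.
November 2024 has 30 days: 683 − 30 = 653 left.
October 2024 has 31 days: 653 − 31 = 622 left.
September 2024 has 30 days: 622 − 30 = 592 left.
August 2024 has 31 days: 592 − 31 = 561 left.
July 2024 has 31 days: 561 − 31 = 530 left.
June 2024 has 30 days: 530 − 30 = 500 left.
May 2024 has 31 days: 500 − 31 = 469 left.
April 2024 has 30 days: 469 − 30 = 439 left.
March 2024 has 31 days: 439 − 31 = 408 left.
February 2024 has 29 days (2024 is a leap year): 408 − 29 = 379 left.
January 2024 has 31 days: 379 − 31 = 348 left.
December 2023 has 31 days: 348 − 31 = 317 left.
November 2023 has 30 days: 317 − 30 = 287 left.
October 2023 has 31 days: 287 − 31 = 256 left.
September 2023 has 30 days: 256 − 30 = 226 left.
August 2023 has 31 days: 226 − 31 = 195 left.
July 2023 has 31 days: 195 − 31 = 164 left.
June 2023 has 30 days: 164 − 30 = 134 left.
May 2023 has 31 days: 134 − 31 = 103 left.
April 2023 has 30 days: 103 − 30 = 73 left.
March 2023 has 31 days: 73 − 31 = 42 left.
February 2023 has 28 days (2023 is not a leap year): 42 − 28 = 14 left.
January 2023 has 31 days; 31 − 14 = 17 → January 17, 2023.

January 17, 2023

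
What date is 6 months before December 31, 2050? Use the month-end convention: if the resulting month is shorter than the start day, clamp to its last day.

June 30, 2050

Subtracting 6 months from December 31, 2050.
month 12 − 6 = 6 → June 2050.
June 2050 has only 30 days and the start was day 31, so the date clamps to June 30, 2050.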